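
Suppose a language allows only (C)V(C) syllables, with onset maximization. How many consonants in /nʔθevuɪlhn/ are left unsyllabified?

4

The consonants /n/, /ʔ/, /h/, /n/ cannot be parsed into a legal (C)V(C) syllable (at most one coda consonant is licensed; onsets are limited to one consonant).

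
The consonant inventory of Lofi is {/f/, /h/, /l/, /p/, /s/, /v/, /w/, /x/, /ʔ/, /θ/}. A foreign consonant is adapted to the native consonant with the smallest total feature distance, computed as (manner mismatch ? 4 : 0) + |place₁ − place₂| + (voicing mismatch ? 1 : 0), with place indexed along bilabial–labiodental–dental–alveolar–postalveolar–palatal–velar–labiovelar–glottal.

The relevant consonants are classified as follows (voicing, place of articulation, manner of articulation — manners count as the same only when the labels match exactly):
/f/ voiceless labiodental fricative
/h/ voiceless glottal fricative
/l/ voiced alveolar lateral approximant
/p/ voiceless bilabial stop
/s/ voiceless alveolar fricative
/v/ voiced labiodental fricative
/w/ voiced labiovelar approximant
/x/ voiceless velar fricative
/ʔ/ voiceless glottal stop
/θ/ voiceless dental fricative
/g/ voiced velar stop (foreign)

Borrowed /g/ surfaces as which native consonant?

ʔ

/ʔ/ is closest: same manner (stop), place distance 2 (velar→glottal), voicing differs (+1); total 3. Next closest is /w/ at distance 5.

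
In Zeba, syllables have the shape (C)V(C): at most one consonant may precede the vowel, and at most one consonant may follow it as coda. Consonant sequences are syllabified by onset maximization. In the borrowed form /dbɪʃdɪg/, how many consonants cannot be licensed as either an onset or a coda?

The consonants /d/ cannot be parsed into a legal (C)V(C) syllable (at most one coda consonant is licensed; onsets are limited to one consonant).

1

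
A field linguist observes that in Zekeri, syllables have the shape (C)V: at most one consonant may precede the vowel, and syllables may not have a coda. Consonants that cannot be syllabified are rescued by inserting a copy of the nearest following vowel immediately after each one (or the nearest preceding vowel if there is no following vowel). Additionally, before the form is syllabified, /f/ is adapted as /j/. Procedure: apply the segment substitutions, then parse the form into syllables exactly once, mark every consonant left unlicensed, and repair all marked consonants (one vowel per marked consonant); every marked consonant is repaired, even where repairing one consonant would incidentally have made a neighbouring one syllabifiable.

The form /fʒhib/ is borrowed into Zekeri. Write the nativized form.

jiʒihibi

Substitution: /f/ → /j/, giving /jʒhib/.
The consonants /j/, /ʒ/, /b/ cannot be parsed into a legal (C)V syllable (no codas are permitted; onsets are limited to one consonant).
Inserting the epenthetic vowel yields /j/ → /ji/, /ʒ/ → /ʒi/, /b/ → /bi/.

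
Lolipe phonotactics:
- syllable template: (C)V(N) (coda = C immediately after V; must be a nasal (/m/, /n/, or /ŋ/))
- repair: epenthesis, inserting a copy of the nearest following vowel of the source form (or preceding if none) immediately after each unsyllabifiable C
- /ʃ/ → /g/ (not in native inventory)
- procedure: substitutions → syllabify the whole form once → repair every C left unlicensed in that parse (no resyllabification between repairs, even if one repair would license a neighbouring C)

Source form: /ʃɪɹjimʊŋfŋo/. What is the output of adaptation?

gɪɹijimʊŋfoŋo

Substitution: /ʃ/ → /g/, giving /gɪɹjimʊŋfŋo/.
Syllabifying with onset maximization leaves /ɹ/, /f/ stranded (only a nasal (/m/, /n/, or /ŋ/) is licensed in coda position; onsets are limited to one consonant).
Inserting the epenthetic vowel yields /ɹ/ → /ɹi/, /f/ → /fo/.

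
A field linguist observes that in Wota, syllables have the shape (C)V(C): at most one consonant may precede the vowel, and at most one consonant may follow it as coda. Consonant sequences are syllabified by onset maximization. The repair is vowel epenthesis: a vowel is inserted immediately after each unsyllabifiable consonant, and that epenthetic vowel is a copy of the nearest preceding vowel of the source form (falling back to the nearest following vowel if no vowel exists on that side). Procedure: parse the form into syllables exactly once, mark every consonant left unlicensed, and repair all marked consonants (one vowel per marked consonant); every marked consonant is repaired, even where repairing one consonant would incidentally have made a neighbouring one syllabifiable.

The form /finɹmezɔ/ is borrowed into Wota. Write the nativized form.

Under (C)V(C), the unsyllabifiable consonants are /ɹ/ (at most one coda consonant is licensed; onsets are limited to one consonant).
Epenthesis after each stranded consonant: /ɹ/ → /ɹi/.

finɹimezɔ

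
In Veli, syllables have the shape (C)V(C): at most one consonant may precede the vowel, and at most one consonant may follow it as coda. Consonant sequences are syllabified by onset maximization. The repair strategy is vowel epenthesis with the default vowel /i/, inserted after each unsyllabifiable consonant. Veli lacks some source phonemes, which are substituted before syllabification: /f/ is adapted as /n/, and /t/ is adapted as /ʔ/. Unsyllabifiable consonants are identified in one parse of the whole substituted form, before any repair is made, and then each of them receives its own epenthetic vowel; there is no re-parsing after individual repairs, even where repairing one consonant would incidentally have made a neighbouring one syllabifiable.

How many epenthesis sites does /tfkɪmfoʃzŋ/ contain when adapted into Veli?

After substitution the input is /ʔnkɪmnoʃzŋ/.
The unsyllabifiable consonants are /ʔ/, /n/, /z/, /ŋ/; each receives one epenthetic vowel.

4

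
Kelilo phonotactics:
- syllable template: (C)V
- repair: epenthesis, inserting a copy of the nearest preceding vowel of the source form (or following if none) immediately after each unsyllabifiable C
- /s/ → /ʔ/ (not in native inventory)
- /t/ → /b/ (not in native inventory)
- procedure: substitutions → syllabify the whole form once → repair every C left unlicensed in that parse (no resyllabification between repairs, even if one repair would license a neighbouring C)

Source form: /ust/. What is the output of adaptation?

uʔubu

Substitution: /s/ → /ʔ/, /t/ → /b/, giving /uʔb/.
Syllabifying with onset maximization leaves /ʔ/, /b/ stranded (no codas are permitted; onsets are limited to one consonant).
Each unlicensed consonant becomes the onset of a new syllable: /ʔ/ → /ʔu/, /b/ → /bu/.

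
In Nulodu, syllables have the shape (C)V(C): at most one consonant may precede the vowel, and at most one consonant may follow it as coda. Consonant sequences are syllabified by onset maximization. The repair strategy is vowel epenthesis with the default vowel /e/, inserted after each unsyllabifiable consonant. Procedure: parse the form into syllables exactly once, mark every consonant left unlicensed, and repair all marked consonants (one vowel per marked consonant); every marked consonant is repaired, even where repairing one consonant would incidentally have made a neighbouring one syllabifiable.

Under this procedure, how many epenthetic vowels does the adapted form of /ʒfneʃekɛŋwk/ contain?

The unsyllabifiable consonants are /ʒ/, /f/, /w/, /k/; each receives one epenthetic vowel.

4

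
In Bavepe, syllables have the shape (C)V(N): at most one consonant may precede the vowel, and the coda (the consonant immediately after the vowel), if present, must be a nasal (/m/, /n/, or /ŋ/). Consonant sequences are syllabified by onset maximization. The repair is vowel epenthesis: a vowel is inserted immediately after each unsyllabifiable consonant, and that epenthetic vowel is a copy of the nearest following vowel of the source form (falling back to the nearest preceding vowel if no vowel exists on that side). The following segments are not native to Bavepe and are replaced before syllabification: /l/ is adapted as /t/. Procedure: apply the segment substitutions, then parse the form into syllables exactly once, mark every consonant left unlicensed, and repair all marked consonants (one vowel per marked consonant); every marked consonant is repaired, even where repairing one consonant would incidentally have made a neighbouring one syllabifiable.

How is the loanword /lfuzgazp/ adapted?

Substitution: /l/ → /t/, giving /tfuzgazp/.
Syllabifying with onset maximization leaves /t/, /z/, /z/, /p/ stranded (only a nasal (/m/, /n/, or /ŋ/) is licensed in coda position; onsets are limited to one consonant).
Inserting the epenthetic vowel yields /t/ → /tu/, /z/ → /za/, /z/ → /za/, /p/ → /pa/.

tufuzagazapa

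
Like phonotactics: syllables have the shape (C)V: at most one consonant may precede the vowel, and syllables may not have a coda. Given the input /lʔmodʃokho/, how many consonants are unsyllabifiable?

The consonants /l/, /ʔ/, /d/, /k/ cannot be parsed into a legal (C)V syllable (no codas are permitted; onsets are limited to one consonant).

4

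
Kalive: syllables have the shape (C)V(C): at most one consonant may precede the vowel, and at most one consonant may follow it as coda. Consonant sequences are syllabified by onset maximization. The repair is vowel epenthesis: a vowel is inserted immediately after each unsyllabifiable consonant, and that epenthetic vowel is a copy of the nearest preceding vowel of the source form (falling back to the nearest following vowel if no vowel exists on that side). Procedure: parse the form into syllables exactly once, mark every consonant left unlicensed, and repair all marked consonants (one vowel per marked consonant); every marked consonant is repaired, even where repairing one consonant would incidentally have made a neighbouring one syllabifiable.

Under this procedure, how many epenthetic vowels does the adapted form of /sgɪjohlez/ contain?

The unsyllabifiable consonants are /s/; each receives one epenthetic vowel.

1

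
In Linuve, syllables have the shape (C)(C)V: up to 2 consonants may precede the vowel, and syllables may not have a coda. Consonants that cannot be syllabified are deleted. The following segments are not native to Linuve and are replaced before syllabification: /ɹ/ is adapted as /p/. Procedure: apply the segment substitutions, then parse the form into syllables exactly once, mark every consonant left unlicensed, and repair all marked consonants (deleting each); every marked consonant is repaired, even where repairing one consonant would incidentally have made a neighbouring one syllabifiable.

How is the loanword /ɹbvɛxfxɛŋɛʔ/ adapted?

Substitution: /ɹ/ → /p/, giving /pbvɛxfxɛŋɛʔ/.
The consonants /p/, /x/, /ʔ/ cannot be parsed into a legal (C)(C)V syllable (no codas are permitted; onsets may contain at most 2 consonants).
Deleting the stranded consonants removes /p/, /x/, /ʔ/.

bvɛfxɛŋɛ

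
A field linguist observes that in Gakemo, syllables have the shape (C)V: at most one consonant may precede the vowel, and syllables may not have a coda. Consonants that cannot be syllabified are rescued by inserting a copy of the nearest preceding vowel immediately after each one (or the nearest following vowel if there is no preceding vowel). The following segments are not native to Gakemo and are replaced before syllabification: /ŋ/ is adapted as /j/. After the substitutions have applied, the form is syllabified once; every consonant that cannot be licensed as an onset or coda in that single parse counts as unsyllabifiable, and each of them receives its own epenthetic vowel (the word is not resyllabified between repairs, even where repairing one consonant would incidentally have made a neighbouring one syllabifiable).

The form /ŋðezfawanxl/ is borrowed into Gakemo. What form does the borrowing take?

Substitution: /ŋ/ → /j/, giving /jðezfawanxl/.
Syllabifying with onset maximization leaves /j/, /z/, /n/, /x/, /l/ stranded (no codas are permitted; onsets are limited to one consonant).
Each unlicensed consonant becomes the onset of a new syllable: /j/ → /je/, /z/ → /ze/, /n/ → /na/, /x/ → /xa/, /l/ → /la/.

jeðezefawanaxala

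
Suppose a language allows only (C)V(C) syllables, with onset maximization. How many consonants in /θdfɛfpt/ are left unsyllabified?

Syllabifying with onset maximization leaves /θ/, /d/, /p/, /t/ stranded (at most one coda consonant is licensed; onsets are limited to one consonant).

4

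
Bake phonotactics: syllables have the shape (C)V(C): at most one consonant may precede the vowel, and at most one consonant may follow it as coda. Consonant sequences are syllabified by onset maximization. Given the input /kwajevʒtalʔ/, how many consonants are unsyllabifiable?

3

The consonants /k/, /ʒ/, /ʔ/ cannot be parsed into a legal (C)V(C) syllable (at most one coda consonant is licensed; onsets are limited to one consonant).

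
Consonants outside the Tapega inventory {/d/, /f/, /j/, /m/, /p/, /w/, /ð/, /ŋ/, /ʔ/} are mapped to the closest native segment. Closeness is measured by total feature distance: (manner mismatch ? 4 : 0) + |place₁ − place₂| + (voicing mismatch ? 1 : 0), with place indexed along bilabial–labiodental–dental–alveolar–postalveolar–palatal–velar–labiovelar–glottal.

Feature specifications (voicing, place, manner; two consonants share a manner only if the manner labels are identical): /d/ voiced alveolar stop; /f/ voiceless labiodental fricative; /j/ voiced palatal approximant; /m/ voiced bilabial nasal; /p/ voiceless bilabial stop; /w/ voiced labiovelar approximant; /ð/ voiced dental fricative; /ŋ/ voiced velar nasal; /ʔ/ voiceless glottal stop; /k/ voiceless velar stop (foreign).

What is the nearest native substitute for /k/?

ʔ

/ʔ/ is closest: same manner (stop), place distance 2 (velar→glottal), same voicing; total 2. Next closest is /d/ at distance 4.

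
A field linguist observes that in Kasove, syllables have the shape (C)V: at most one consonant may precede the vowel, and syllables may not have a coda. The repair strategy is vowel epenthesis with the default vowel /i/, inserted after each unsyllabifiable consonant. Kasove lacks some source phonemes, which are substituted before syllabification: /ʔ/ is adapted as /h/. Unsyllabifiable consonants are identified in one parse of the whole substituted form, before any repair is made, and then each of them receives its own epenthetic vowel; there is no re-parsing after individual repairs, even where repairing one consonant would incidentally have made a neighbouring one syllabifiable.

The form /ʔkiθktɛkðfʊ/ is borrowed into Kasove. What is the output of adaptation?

Substitution: /ʔ/ → /h/, giving /hkiθktɛkðfʊ/.
Syllabifying with onset maximization leaves /h/, /θ/, /k/, /k/, /ð/ stranded (no codas are permitted; onsets are limited to one consonant).
Inserting the epenthetic vowel yields /h/ → /hi/, /θ/ → /θi/, /k/ → /ki/, /k/ → /ki/, /ð/ → /ði/.

hikiθikitɛkiðifʊ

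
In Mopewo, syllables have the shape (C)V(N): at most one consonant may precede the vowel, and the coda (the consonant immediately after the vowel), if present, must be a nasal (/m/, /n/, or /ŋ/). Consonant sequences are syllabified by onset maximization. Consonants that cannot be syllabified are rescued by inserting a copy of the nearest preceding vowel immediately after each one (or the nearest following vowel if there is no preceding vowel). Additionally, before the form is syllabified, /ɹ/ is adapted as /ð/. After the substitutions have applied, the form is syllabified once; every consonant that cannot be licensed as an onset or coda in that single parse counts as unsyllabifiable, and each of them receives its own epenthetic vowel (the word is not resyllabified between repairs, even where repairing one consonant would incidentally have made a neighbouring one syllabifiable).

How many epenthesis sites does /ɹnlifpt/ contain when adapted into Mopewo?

After substitution the input is /ðnlifpt/.
The unsyllabifiable consonants are /ð/, /n/, /f/, /p/, /t/; each receives one epenthetic vowel.

5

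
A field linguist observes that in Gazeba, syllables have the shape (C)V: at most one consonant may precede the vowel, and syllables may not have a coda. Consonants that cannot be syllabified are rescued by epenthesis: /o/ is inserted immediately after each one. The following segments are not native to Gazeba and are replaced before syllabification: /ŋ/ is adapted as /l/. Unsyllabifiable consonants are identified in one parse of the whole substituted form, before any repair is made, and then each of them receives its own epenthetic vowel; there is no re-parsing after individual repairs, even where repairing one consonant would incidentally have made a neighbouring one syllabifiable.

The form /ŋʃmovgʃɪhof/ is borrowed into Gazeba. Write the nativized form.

Substitution: /ŋ/ → /l/, giving /lʃmovgʃɪhof/.
The consonants /l/, /ʃ/, /v/, /g/, /f/ cannot be parsed into a legal (C)V syllable (no codas are permitted; onsets are limited to one consonant).
Inserting the epenthetic vowel yields /l/ → /lo/, /ʃ/ → /ʃo/, /v/ → /vo/, /g/ → /go/, /f/ → /fo/.

loʃomovogoʃɪhofo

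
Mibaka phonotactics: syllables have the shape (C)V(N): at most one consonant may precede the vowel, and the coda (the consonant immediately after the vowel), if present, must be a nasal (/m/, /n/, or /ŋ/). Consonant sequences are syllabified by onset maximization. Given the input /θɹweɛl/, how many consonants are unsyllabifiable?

3

Syllabifying with onset maximization leaves /θ/, /ɹ/, /l/ stranded (only a nasal (/m/, /n/, or /ŋ/) is licensed in coda position; onsets are limited to one consonant).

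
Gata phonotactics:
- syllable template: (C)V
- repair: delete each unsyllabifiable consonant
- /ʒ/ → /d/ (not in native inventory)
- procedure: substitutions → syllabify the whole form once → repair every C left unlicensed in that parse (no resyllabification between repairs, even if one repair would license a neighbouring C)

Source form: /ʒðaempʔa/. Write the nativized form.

Substitution: /ʒ/ → /d/, giving /dðaempʔa/.
Under (C)V, the unsyllabifiable consonants are /d/, /m/, /p/ (no codas are permitted; onsets are limited to one consonant).
Deleting the stranded consonants removes /d/, /m/, /p/.

ðaeʔa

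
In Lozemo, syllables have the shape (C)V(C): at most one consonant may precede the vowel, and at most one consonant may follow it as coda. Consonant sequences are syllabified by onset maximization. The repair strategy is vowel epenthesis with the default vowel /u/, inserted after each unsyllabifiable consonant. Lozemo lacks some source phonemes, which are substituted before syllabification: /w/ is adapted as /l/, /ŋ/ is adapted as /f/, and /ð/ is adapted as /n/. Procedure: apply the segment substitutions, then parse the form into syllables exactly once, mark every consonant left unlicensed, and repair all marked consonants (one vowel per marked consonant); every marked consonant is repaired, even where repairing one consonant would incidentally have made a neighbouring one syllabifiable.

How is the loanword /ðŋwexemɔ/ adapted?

Substitution: /ð/ → /n/, /ŋ/ → /f/, /w/ → /l/, giving /nflexemɔ/.
Under (C)V(C), the unsyllabifiable consonants are /n/, /f/ (at most one coda consonant is licensed; onsets are limited to one consonant).
Epenthesis after each stranded consonant: /n/ → /nu/, /f/ → /fu/.

nufulexemɔ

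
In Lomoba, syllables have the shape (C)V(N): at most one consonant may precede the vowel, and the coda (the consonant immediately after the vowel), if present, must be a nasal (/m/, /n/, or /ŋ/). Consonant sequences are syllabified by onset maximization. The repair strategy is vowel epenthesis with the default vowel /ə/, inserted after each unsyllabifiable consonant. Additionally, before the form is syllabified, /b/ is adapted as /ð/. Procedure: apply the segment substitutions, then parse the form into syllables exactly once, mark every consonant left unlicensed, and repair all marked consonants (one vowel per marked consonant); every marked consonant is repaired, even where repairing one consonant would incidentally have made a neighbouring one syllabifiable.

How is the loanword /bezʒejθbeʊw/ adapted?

Substitution: /b/ → /ð/, giving /ðezʒejθðeʊw/.
Under (C)V(N), the unsyllabifiable consonants are /z/, /j/, /θ/, /w/ (only a nasal (/m/, /n/, or /ŋ/) is licensed in coda position; onsets are limited to one consonant).
Epenthesis after each stranded consonant: /z/ → /zə/, /j/ → /jə/, /θ/ → /θə/, /w/ → /wə/.

ðezəʒejəθəðeʊwə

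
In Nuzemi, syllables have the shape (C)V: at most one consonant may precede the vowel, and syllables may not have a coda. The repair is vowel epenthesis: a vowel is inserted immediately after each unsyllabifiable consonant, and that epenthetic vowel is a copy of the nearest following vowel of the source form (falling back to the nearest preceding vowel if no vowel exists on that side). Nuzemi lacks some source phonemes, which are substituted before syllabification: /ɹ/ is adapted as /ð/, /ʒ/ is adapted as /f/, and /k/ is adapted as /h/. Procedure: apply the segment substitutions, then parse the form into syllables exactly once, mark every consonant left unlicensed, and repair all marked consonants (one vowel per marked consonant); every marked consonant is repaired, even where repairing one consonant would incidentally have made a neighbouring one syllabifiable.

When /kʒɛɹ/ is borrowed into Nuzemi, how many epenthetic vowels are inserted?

2

After substitution the input is /hfɛð/.
The unsyllabifiable consonants are /h/, /ð/; each receives one epenthetic vowel.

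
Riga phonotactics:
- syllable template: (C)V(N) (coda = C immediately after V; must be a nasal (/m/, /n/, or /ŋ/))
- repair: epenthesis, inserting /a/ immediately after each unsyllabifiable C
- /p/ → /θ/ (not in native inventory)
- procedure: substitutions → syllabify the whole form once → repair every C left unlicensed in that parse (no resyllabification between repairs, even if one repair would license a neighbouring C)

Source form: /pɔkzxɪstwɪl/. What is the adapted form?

Substitution: /p/ → /θ/, giving /θɔkzxɪstwɪl/.
Under (C)V(N), the unsyllabifiable consonants are /k/, /z/, /s/, /t/, /l/ (only a nasal (/m/, /n/, or /ŋ/) is licensed in coda position; onsets are limited to one consonant).
Epenthesis after each stranded consonant: /k/ → /ka/, /z/ → /za/, /s/ → /sa/, /t/ → /ta/, /l/ → /la/.

θɔkazaxɪsatawɪla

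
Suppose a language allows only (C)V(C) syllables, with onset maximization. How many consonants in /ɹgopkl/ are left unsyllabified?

3

Syllabifying with onset maximization leaves /ɹ/, /k/, /l/ stranded (at most one coda consonant is licensed; onsets are limited to one consonant).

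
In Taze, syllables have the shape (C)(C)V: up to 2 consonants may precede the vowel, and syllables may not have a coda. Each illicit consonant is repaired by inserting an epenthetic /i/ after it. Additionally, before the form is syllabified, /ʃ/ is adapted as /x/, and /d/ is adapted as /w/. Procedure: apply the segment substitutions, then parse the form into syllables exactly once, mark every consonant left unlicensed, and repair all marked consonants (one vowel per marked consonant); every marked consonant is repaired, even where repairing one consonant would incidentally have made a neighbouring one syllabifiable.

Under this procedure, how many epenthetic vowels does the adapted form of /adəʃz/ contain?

After substitution the input is /awəxz/.
The unsyllabifiable consonants are /x/, /z/; each receives one epenthetic vowel.

2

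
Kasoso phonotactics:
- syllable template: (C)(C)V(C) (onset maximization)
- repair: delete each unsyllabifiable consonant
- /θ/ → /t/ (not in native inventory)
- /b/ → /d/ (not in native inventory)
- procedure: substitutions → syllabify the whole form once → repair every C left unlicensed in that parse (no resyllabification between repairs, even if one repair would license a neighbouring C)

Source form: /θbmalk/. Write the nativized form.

dmal

Substitution: /θ/ → /t/, /b/ → /d/, giving /tdmalk/.
Syllabifying with onset maximization leaves /t/, /k/ stranded (at most one coda consonant is licensed; onsets may contain at most 2 consonants).
Deleting the stranded consonants removes /t/, /k/.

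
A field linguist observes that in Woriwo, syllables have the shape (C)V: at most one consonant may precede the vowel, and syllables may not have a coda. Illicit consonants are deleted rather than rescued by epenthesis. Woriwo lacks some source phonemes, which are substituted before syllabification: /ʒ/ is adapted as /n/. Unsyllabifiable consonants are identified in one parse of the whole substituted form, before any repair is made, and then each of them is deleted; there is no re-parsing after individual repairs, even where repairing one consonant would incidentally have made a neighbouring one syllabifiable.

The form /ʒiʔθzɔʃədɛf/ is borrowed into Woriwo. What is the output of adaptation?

nizɔʃədɛ

Substitution: /ʒ/ → /n/, giving /niʔθzɔʃədɛf/.
The consonants /ʔ/, /θ/, /f/ cannot be parsed into a legal (C)V syllable (no codas are permitted; onsets are limited to one consonant).
Deleting the stranded consonants removes /ʔ/, /θ/, /f/.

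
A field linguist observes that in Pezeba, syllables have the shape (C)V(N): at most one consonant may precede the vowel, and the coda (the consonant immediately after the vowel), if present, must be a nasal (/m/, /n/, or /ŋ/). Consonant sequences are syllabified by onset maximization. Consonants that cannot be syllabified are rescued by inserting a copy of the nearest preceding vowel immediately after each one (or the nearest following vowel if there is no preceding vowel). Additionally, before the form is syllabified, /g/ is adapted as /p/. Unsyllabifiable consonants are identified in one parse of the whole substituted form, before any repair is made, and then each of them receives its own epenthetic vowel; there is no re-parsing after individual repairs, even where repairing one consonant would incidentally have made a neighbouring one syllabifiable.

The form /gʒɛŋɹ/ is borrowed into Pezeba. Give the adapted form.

Substitution: /g/ → /p/, giving /pʒɛŋɹ/.
The consonants /p/, /ɹ/ cannot be parsed into a legal (C)V(N) syllable (only a nasal (/m/, /n/, or /ŋ/) is licensed in coda position; onsets are limited to one consonant).
Inserting the epenthetic vowel yields /p/ → /pɛ/, /ɹ/ → /ɹɛ/.

pɛʒɛŋɹɛ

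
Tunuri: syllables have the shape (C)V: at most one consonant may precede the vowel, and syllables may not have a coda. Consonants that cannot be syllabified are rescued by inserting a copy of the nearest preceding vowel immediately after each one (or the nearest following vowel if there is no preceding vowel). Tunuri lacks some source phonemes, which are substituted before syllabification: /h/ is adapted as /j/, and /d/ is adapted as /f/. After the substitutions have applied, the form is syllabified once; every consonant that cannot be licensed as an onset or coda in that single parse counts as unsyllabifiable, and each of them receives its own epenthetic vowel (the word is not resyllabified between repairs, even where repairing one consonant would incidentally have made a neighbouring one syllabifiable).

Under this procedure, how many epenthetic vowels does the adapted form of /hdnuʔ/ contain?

3

After substitution the input is /jfnuʔ/.
The unsyllabifiable consonants are /j/, /f/, /ʔ/; each receives one epenthetic vowel.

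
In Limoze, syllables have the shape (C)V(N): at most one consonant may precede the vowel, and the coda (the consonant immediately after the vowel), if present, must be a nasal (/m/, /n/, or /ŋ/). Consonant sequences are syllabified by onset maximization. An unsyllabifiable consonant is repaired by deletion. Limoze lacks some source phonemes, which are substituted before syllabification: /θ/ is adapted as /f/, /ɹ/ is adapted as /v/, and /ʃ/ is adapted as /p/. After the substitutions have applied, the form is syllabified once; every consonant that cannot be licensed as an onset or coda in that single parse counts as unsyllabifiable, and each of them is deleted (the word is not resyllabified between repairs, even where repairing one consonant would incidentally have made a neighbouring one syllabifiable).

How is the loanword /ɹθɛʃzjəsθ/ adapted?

fɛjə

Substitution: /ɹ/ → /v/, /θ/ → /f/, /ʃ/ → /p/, giving /vfɛpzjəsf/.
Syllabifying with onset maximization leaves /v/, /p/, /z/, /s/, /f/ stranded (only a nasal (/m/, /n/, or /ŋ/) is licensed in coda position; onsets are limited to one consonant).
Each unlicensed consonant is deleted: /v/, /p/, /z/, /s/, /f/.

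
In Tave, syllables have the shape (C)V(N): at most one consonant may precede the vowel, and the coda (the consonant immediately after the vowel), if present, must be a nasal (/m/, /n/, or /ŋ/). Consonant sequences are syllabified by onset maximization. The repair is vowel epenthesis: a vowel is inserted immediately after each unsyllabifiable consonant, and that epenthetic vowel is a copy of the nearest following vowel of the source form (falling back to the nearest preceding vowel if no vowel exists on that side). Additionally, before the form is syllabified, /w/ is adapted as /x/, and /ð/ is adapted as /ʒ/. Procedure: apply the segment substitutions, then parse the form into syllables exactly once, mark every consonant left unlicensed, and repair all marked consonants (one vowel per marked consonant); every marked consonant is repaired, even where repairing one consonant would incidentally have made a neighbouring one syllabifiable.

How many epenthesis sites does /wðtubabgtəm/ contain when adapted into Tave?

4

After substitution the input is /xʒtubabgtəm/.
The unsyllabifiable consonants are /x/, /ʒ/, /b/, /g/; each receives one epenthetic vowel.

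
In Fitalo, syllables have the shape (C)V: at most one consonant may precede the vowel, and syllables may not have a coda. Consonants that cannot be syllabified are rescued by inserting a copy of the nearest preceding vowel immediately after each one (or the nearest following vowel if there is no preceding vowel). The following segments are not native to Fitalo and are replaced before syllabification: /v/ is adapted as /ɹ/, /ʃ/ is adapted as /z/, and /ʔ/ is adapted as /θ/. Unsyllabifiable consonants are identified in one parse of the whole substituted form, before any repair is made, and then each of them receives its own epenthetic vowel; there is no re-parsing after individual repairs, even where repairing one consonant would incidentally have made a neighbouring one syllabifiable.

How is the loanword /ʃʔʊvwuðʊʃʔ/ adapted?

Substitution: /ʃ/ → /z/, /ʔ/ → /θ/, /v/ → /ɹ/, giving /zθʊɹwuðʊzθ/.
Under (C)V, the unsyllabifiable consonants are /z/, /ɹ/, /z/, /θ/ (no codas are permitted; onsets are limited to one consonant).
Each unlicensed consonant becomes the onset of a new syllable: /z/ → /zʊ/, /ɹ/ → /ɹʊ/, /z/ → /zʊ/, /θ/ → /θʊ/.

zʊθʊɹʊwuðʊzʊθʊ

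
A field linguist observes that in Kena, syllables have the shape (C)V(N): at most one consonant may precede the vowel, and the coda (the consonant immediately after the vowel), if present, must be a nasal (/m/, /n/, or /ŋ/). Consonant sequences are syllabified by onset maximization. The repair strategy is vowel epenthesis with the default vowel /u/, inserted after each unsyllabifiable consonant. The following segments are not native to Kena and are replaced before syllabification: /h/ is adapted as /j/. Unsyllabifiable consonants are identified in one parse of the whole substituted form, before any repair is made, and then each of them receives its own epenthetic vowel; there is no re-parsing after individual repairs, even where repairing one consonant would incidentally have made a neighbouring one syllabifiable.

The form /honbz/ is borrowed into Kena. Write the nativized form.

jonbuzu

Substitution: /h/ → /j/, giving /jonbz/.
Syllabifying with onset maximization leaves /b/, /z/ stranded (only a nasal (/m/, /n/, or /ŋ/) is licensed in coda position; onsets are limited to one consonant).
Each unlicensed consonant becomes the onset of a new syllable: /b/ → /bu/, /z/ → /zu/.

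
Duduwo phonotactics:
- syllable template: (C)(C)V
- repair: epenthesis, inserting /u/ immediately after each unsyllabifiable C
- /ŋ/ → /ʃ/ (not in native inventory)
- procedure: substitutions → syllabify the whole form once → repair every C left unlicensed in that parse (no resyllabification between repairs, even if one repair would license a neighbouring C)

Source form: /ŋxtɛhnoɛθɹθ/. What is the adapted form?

Substitution: /ŋ/ → /ʃ/, giving /ʃxtɛhnoɛθɹθ/.
The consonants /ʃ/, /θ/, /ɹ/, /θ/ cannot be parsed into a legal (C)(C)V syllable (no codas are permitted; onsets may contain at most 2 consonants).
Each unlicensed consonant becomes the onset of a new syllable: /ʃ/ → /ʃu/, /θ/ → /θu/, /ɹ/ → /ɹu/, /θ/ → /θu/.

ʃuxtɛhnoɛθuɹuθu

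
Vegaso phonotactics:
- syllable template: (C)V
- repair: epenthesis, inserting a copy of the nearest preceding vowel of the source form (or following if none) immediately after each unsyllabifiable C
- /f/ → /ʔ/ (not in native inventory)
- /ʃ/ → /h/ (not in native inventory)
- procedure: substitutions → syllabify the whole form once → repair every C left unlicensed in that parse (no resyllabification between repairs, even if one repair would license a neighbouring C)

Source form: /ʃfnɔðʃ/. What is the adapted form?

Substitution: /ʃ/ → /h/, /f/ → /ʔ/, giving /hʔnɔðh/.
Syllabifying with onset maximization leaves /h/, /ʔ/, /ð/, /h/ stranded (no codas are permitted; onsets are limited to one consonant).
Epenthesis after each stranded consonant: /h/ → /hɔ/, /ʔ/ → /ʔɔ/, /ð/ → /ðɔ/, /h/ → /hɔ/.

hɔʔɔnɔðɔhɔ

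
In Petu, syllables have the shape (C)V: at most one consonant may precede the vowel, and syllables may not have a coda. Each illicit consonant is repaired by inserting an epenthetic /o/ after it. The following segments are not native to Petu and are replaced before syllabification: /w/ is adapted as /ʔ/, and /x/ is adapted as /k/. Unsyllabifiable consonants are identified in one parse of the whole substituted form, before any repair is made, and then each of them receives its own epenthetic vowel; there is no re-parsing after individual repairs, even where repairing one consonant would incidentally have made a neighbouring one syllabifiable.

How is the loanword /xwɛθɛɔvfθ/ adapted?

Substitution: /x/ → /k/, /w/ → /ʔ/, giving /kʔɛθɛɔvfθ/.
Syllabifying with onset maximization leaves /k/, /v/, /f/, /θ/ stranded (no codas are permitted; onsets are limited to one consonant).
Each unlicensed consonant becomes the onset of a new syllable: /k/ → /ko/, /v/ → /vo/, /f/ → /fo/, /θ/ → /θo/.

koʔɛθɛɔvofoθo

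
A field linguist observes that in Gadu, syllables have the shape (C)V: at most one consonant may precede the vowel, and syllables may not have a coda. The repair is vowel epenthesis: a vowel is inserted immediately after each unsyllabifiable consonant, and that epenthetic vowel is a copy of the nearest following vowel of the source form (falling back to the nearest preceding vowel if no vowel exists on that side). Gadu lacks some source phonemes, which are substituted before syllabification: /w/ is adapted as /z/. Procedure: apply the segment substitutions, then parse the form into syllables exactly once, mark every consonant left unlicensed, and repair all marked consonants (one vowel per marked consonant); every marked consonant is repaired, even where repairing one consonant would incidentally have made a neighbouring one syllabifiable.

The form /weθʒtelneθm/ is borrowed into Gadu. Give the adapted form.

Substitution: /w/ → /z/, giving /zeθʒtelneθm/.
The consonants /θ/, /ʒ/, /l/, /θ/, /m/ cannot be parsed into a legal (C)V syllable (no codas are permitted; onsets are limited to one consonant).
Each unlicensed consonant becomes the onset of a new syllable: /θ/ → /θe/, /ʒ/ → /ʒe/, /l/ → /le/, /θ/ → /θe/, /m/ → /me/.

zeθeʒeteleneθeme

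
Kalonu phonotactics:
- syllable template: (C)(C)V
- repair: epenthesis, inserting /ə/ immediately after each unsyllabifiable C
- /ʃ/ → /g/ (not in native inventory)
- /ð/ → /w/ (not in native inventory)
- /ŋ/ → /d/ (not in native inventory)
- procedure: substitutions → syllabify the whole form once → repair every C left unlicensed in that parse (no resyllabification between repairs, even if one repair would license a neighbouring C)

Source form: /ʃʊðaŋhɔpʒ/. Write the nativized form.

Substitution: /ʃ/ → /g/, /ð/ → /w/, /ŋ/ → /d/, giving /gʊwadhɔpʒ/.
Syllabifying with onset maximization leaves /p/, /ʒ/ stranded (no codas are permitted; onsets may contain at most 2 consonants).
Each unlicensed consonant becomes the onset of a new syllable: /p/ → /pə/, /ʒ/ → /ʒə/.

gʊwadhɔpəʒə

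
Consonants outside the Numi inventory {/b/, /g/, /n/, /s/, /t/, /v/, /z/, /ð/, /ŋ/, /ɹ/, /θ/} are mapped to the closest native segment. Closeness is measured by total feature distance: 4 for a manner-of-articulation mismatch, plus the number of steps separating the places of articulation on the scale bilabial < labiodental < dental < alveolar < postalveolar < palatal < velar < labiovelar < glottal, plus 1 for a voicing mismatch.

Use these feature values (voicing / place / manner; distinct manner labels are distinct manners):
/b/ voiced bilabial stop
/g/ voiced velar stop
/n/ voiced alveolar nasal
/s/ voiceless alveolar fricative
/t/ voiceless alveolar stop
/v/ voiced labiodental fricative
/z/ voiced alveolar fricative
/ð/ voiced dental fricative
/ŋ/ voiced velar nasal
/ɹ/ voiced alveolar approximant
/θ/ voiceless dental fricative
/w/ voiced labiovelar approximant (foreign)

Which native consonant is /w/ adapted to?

ɹ

/ɹ/ is closest: same manner (approximant), place distance 4 (labiovelar→alveolar), same voicing; total 4. Next closest is /g/ at distance 5.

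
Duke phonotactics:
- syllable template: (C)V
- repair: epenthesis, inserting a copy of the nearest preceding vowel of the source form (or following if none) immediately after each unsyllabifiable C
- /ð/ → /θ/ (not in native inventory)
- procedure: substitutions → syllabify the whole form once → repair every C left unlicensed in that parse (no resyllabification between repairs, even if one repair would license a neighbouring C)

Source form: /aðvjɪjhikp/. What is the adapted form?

Substitution: /ð/ → /θ/, giving /aθvjɪjhikp/.
Syllabifying with onset maximization leaves /θ/, /v/, /j/, /k/, /p/ stranded (no codas are permitted; onsets are limited to one consonant).
Epenthesis after each stranded consonant: /θ/ → /θa/, /v/ → /va/, /j/ → /jɪ/, /k/ → /ki/, /p/ → /pi/.

aθavajɪjɪhikipi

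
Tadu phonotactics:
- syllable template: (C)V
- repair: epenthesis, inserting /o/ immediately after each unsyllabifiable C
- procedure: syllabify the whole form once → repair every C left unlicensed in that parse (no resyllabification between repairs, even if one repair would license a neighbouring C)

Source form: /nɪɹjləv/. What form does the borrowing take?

nɪɹojoləvo

The consonants /ɹ/, /j/, /v/ cannot be parsed into a legal (C)V syllable (no codas are permitted; onsets are limited to one consonant).
Inserting the epenthetic vowel yields /ɹ/ → /ɹo/, /j/ → /jo/, /v/ → /vo/.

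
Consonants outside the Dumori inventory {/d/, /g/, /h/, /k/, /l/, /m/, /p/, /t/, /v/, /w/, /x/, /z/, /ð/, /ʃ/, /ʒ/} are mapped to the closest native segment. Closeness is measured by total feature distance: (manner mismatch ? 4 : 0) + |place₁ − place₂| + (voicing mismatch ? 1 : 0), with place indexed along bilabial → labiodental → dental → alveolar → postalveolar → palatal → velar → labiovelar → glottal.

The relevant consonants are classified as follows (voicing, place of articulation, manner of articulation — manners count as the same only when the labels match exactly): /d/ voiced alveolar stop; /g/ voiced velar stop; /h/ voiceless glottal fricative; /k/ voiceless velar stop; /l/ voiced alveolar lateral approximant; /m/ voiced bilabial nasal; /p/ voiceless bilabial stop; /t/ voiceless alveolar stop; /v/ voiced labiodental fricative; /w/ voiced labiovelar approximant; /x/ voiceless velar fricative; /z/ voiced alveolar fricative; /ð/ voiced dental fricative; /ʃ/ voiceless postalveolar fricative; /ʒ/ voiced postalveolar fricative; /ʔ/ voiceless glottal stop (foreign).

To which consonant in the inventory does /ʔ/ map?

/k/ is closest: same manner (stop), place distance 2 (glottal→velar), same voicing; total 2. Next closest is /g/ at distance 3.

k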